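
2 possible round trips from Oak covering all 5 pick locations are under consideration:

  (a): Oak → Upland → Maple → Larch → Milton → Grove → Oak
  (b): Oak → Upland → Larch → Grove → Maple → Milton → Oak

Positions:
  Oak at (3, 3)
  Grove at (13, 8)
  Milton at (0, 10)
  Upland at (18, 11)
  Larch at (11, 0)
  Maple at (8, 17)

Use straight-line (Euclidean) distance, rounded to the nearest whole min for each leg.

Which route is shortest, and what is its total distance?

Shortest is (b), total 67 min.

(a): 17 + 12 + 17 + 15 + 13 + 11 = 85
(b): 17 + 13 + 8 + 10 + 11 + 8 = 67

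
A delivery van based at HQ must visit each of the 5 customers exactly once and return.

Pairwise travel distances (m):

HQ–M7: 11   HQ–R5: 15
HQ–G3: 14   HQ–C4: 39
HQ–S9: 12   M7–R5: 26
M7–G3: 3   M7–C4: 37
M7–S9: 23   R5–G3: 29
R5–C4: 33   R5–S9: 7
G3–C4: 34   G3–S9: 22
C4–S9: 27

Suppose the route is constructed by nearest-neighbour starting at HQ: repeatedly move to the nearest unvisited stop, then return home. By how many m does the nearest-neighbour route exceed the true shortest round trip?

18 m longer than the optimal tour.

HQ: M7=11, S9=12, G3=14, R5=15, C4=39 ⇒ M7
M7: G3=3, S9=23, R5=26, C4=37 ⇒ G3
G3: S9=22, R5=29, C4=34 ⇒ S9
S9: R5=7, C4=27 ⇒ R5
R5: C4=33 ⇒ C4
NN route HQ → M7 → G3 → S9 → R5 → C4 → HQ costs 115.
Optimal: HQ → M7 → G3 → C4 → S9 → R5 → HQ costs 97 (by enumerating all 60 distinct tours).
Excess = 115 − 97 = 18.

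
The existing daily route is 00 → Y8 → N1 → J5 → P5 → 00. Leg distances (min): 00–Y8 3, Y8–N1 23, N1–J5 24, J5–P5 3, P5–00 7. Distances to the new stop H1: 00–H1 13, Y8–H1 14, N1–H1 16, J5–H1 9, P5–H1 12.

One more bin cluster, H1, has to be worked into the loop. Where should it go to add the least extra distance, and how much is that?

Minimum extra distance: 1 min, inserting H1 between N1 and J5.

Insertion cost between consecutive stops i–j is d(i,H1) + d(H1,j) − d(i,j):
  between 00 and Y8: 13 + 14 − 3 = 24
  between Y8 and N1: 14 + 16 − 23 = 7
  between N1 and J5: 16 + 9 − 24 = 1
  between J5 and P5: 9 + 12 − 3 = 18
  between P5 and 00: 12 + 13 − 7 = 18
Cheapest insertion is between N1 and J5, adding 1.
New total = 60 + 1 = 61.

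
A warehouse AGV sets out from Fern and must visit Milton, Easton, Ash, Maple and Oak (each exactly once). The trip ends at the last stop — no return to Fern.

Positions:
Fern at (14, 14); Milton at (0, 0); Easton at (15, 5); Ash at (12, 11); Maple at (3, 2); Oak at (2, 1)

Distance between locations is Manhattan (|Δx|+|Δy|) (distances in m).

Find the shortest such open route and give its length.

There are 5! = 120 possible orderings.
Fern - Milton - Easton - Ash - Maple - Oak: 28+20+9+18+2 = 77
Fern - Milton - Easton - Ash - Oak - Maple: 28+20+9+20+2 = 79
Fern - Milton - Easton - Maple - Ash - Oak: 28+20+15+18+20 = 101
Fern - Milton - Easton - Maple - Oak - Ash: 28+20+15+2+20 = 85
Fern - Milton - Easton - Oak - Ash - Maple: 28+20+17+20+18 = 103
Fern - Milton - Easton - Oak - Maple - Ash: 28+20+17+2+18 = 85
Fern - Milton - Ash - Easton - Maple - Oak: 28+23+9+15+2 = 77
Fern - Milton - Ash - Easton - Oak - Maple: 28+23+9+17+2 = 79
Fern - Milton - Ash - Maple - Easton - Oak: 28+23+18+15+17 = 101
Fern - Milton - Ash - Maple - Oak - Easton: 28+23+18+2+17 = 88
Fern - Milton - Ash - Oak - Easton - Maple: 28+23+20+17+15 = 103
Fern - Milton - Ash - Oak - Maple - Easton: 28+23+20+2+15 = 88
Fern - Milton - Maple - Easton - Ash - Oak: 28+5+15+9+20 = 77
Fern - Milton - Maple - Easton - Oak - Ash: 28+5+15+17+20 = 85
… (106 more)
Fern - Ash - Easton - Maple - Oak - Milton: 5+9+15+2+3 = 34  ← best
The minimum is 34.
One shortest path: Fern → Ash → Easton → Maple → Oak → Milton.

34 m — the minimum one-way total.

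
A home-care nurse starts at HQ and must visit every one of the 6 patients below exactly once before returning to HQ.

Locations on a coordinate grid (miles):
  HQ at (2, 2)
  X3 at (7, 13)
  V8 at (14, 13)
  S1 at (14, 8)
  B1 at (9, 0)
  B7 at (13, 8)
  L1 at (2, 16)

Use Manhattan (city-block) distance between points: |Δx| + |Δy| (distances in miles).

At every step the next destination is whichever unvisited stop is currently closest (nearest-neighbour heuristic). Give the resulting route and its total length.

Total distance 56 miles via the nearest-neighbour route HQ → B1 → B7 → S1 → V8 → X3 → L1 → HQ.

From HQ: distances to unvisited — B1=9, L1=14, X3=16, B7=17, S1=18, V8=23. Nearest is B1 (9).
From B1: distances to unvisited — B7=12, S1=13, X3=15, V8=18, L1=23. Nearest is B7 (12).
From B7: distances to unvisited — S1=1, V8=6, X3=11, L1=19. Nearest is S1 (1).
From S1: distances to unvisited — V8=5, X3=12, L1=20. Nearest is V8 (5).
From V8: distances to unvisited — X3=7, L1=15. Nearest is X3 (7).
From X3: distances to unvisited — L1=8. Nearest is L1 (8).
Return L1→HQ: 14.
Total = 9 + 12 + 1 + 5 + 7 + 8 + 14 = 56.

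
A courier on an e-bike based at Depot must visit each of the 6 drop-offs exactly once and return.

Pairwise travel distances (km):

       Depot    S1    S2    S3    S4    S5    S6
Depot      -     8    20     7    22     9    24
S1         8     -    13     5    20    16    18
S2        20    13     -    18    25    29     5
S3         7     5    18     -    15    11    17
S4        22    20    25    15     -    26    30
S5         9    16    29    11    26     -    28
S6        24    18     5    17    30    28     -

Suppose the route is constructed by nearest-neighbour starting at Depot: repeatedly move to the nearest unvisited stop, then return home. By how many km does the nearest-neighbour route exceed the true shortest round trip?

From Depot: S3=7, S1=8, S5=9, S2=20, S4=22, S6=24 → choose S3 (7).
From S3: S1=5, S5=11, S4=15, S6=17, S2=18 → choose S1 (5).
From S1: S2=13, S5=16, S6=18, S4=20 → choose S2 (13).
From S2: S6=5, S4=25, S5=29 → choose S6 (5).
From S6: S5=28, S4=30 → choose S5 (28).
From S5: S4=26 → choose S4 (26).
NN route Depot → S3 → S1 → S2 → S6 → S5 → S4 → Depot costs 106.
Optimal: Depot → S1 → S2 → S6 → S4 → S3 → S5 → Depot costs 91 (by enumerating all 360 distinct tours).
Excess = 106 − 91 = 15.

The nearest-neighbour route is 15 km longer than optimal.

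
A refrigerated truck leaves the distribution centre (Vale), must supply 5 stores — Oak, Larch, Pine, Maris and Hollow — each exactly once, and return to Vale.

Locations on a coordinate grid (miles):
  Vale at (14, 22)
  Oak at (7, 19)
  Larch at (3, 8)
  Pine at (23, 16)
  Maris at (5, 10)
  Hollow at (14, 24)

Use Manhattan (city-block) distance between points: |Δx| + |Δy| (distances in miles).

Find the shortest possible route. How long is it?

72 miles — the shortest possible round trip.

There are 60 distinct closed tours to check (reversals are equivalent).
Vale-Oak-Larch-Pine-Maris-Hollow-Vale: 10+15+28+24+23+2 = 102
Vale-Oak-Larch-Pine-Hollow-Maris-Vale: 10+15+28+17+23+21 = 114
Vale-Oak-Larch-Maris-Pine-Hollow-Vale: 10+15+4+24+17+2 = 72
Vale-Oak-Larch-Maris-Hollow-Pine-Vale: 10+15+4+23+17+15 = 84
Vale-Oak-Larch-Hollow-Pine-Maris-Vale: 10+15+27+17+24+21 = 114
Vale-Oak-Larch-Hollow-Maris-Pine-Vale: 10+15+27+23+24+15 = 114
Vale-Oak-Pine-Larch-Maris-Hollow-Vale: 10+19+28+4+23+2 = 86
Vale-Oak-Pine-Larch-Hollow-Maris-Vale: 10+19+28+27+23+21 = 128
Vale-Oak-Pine-Maris-Larch-Hollow-Vale: 10+19+24+4+27+2 = 86
Vale-Oak-Pine-Maris-Hollow-Larch-Vale: 10+19+24+23+27+25 = 128
Vale-Oak-Pine-Hollow-Larch-Maris-Vale: 10+19+17+27+4+21 = 98
Vale-Oak-Pine-Hollow-Maris-Larch-Vale: 10+19+17+23+4+25 = 98
Vale-Oak-Maris-Larch-Pine-Hollow-Vale: 10+11+4+28+17+2 = 72
Vale-Oak-Maris-Larch-Hollow-Pine-Vale: 10+11+4+27+17+15 = 84
… (46 more)
The minimum is 72.
One optimal route: Vale → Oak → Larch → Maris → Pine → Hollow → Vale (or its reverse).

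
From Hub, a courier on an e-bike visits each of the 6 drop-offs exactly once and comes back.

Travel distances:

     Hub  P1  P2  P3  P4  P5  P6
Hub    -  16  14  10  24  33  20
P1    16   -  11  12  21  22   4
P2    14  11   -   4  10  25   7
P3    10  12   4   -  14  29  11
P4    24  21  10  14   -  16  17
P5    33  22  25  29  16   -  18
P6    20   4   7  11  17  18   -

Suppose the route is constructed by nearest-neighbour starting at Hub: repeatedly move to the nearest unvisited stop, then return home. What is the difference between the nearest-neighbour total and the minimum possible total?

Hub: P3=10, P2=14, P1=16, P6=20, P4=24, P5=33 ⇒ P3
P3: P2=4, P6=11, P1=12, P4=14, P5=29 ⇒ P2
P2: P6=7, P4=10, P1=11, P5=25 ⇒ P6
P6: P1=4, P4=17, P5=18 ⇒ P1
P1: P4=21, P5=22 ⇒ P4
P4: P5=16 ⇒ P5
NN route Hub → P3 → P2 → P6 → P1 → P4 → P5 → Hub costs 95.
Optimal: Hub → P1 → P6 → P5 → P4 → P2 → P3 → Hub costs 78 (by enumerating all 360 distinct tours).
Excess = 95 − 78 = 17.

Excess over optimum: 17.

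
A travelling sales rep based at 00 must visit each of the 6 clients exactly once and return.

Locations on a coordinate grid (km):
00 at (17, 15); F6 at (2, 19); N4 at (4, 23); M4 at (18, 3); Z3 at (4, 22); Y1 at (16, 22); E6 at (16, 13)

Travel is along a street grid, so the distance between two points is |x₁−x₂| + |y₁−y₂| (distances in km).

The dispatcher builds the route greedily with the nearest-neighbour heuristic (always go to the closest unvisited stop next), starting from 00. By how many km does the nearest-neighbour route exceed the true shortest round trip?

4 km longer than the optimal tour.

00: E6=3, Y1=8, M4=13, F6=19, Z3=20, N4=21 ⇒ E6
E6: Y1=9, M4=12, F6=20, Z3=21, N4=22 ⇒ Y1
Y1: Z3=12, N4=13, F6=17, M4=21 ⇒ Z3
Z3: N4=1, F6=5, M4=33 ⇒ N4
N4: F6=6, M4=34 ⇒ F6
F6: M4=32 ⇒ M4
NN route 00 → E6 → Y1 → Z3 → N4 → F6 → M4 → 00 costs 76.
Optimal: 00 → F6 → N4 → Z3 → Y1 → E6 → M4 → 00 costs 72 (by enumerating all 360 distinct tours).
Excess = 76 − 72 = 4.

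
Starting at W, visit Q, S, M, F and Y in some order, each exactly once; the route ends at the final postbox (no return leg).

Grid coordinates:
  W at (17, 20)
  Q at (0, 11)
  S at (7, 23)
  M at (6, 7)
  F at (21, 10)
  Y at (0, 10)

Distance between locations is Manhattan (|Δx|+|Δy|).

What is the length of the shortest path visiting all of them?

There are 5! = 120 possible orderings.
W → Q → S → M → F → Y: 26+19+17+18+21 = 101
W → Q → S → M → Y → F: 26+19+17+9+21 = 92
W → Q → S → F → M → Y: 26+19+27+18+9 = 99
W → Q → S → F → Y → M: 26+19+27+21+9 = 102
W → Q → S → Y → M → F: 26+19+20+9+18 = 92
W → Q → S → Y → F → M: 26+19+20+21+18 = 104
W → Q → M → S → F → Y: 26+10+17+27+21 = 101
W → Q → M → S → Y → F: 26+10+17+20+21 = 94
W → Q → M → F → S → Y: 26+10+18+27+20 = 101
W → Q → M → F → Y → S: 26+10+18+21+20 = 95
W → Q → M → Y → S → F: 26+10+9+20+27 = 92
W → Q → M → Y → F → S: 26+10+9+21+27 = 93
W → Q → F → S → M → Y: 26+22+27+17+9 = 101
W → Q → F → S → Y → M: 26+22+27+20+9 = 104
… (106 more)
W → S → Q → Y → M → F: 13+19+1+9+18 = 60  ← best
The minimum is 60.
One shortest path: W → S → Q → Y → M → F.

Shortest open route: 60.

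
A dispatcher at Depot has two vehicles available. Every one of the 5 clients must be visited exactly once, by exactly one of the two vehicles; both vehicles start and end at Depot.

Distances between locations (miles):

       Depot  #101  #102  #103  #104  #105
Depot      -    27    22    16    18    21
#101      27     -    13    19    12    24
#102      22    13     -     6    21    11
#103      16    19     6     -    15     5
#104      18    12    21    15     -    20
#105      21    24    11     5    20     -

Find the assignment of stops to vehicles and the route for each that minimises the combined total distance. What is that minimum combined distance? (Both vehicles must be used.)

Minimum combined distance: 107 miles.

Try each way of splitting the stops between the two vehicles (each non-empty) and, for each split, find the best tour for each vehicle:
  {#101} + {#102, #103, #104, #105}: 54 + 71 = 125
  {#102} + {#101, #103, #104, #105}: 44 + 75 = 119
  {#101, #102} + {#103, #104, #105}: 62 + 59 = 121
  {#103} + {#101, #102, #104, #105}: 32 + 75 = 107
  {#101, #103} + {#102, #104, #105}: 62 + 71 = 133
  {#102, #103} + {#101, #104, #105}: 44 + 75 = 119
  … (15 splits in total)
Best: vehicle 1 Depot → #103 → Depot = 32; vehicle 2 Depot → #104 → #101 → #102 → #105 → Depot = 75; combined 107.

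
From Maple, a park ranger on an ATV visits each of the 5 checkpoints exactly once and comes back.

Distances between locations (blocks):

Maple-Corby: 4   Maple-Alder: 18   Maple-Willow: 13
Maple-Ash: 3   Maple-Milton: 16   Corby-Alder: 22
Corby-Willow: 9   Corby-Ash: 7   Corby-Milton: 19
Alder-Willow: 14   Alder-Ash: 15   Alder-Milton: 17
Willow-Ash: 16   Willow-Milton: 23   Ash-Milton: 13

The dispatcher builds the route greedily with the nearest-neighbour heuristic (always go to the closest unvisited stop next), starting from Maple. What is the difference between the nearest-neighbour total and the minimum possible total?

6 blocks longer than the optimal tour.

From Maple: Ash=3, Corby=4, Willow=13, Milton=16, Alder=18 → choose Ash (3).
From Ash: Corby=7, Milton=13, Alder=15, Willow=16 → choose Corby (7).
From Corby: Willow=9, Milton=19, Alder=22 → choose Willow (9).
From Willow: Alder=14, Milton=23 → choose Alder (14).
From Alder: Milton=17 → choose Milton (17).
NN route Maple → Ash → Corby → Willow → Alder → Milton → Maple costs 66.
Optimal: Maple → Corby → Willow → Alder → Milton → Ash → Maple costs 60 (by enumerating all 60 distinct tours).
Excess = 66 − 60 = 6.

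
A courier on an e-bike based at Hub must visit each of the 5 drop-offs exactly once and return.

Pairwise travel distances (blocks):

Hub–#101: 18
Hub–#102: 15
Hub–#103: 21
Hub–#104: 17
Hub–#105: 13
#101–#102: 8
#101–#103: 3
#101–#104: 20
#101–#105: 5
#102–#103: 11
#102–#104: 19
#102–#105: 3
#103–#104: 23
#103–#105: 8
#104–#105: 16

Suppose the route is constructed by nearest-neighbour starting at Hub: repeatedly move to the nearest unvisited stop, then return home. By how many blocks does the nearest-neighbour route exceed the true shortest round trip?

1 blocks longer than the optimal tour.

Hub: #105=13, #102=15, #104=17, #101=18, #103=21 ⇒ #105
#105: #102=3, #101=5, #103=8, #104=16 ⇒ #102
#102: #101=8, #103=11, #104=19 ⇒ #101
#101: #103=3, #104=20 ⇒ #103
#103: #104=23 ⇒ #104
NN route Hub → #105 → #102 → #101 → #103 → #104 → Hub costs 67.
Optimal: Hub → #102 → #105 → #101 → #103 → #104 → Hub costs 66 (by enumerating all 60 distinct tours).
Excess = 67 − 66 = 1.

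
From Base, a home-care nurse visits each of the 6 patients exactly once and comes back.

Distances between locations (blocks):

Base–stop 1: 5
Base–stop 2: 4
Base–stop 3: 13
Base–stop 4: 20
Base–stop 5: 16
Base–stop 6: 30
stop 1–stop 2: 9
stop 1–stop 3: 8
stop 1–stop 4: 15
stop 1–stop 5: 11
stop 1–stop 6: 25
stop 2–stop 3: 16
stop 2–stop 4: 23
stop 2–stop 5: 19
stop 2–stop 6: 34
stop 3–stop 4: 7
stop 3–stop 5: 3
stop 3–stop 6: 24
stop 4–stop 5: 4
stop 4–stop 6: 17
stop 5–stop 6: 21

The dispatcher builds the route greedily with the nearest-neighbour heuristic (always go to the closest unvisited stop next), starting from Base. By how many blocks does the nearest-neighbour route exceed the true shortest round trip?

1 blocks longer than the optimal tour.

From Base: stop 2=4, stop 1=5, stop 3=13, stop 5=16, stop 4=20, stop 6=30 → choose stop 2 (4).
From stop 2: stop 1=9, stop 3=16, stop 5=19, stop 4=23, stop 6=34 → choose stop 1 (9).
From stop 1: stop 3=8, stop 5=11, stop 4=15, stop 6=25 → choose stop 3 (8).
From stop 3: stop 5=3, stop 4=7, stop 6=24 → choose stop 5 (3).
From stop 5: stop 4=4, stop 6=21 → choose stop 4 (4).
From stop 4: stop 6=17 → choose stop 6 (17).
NN route Base → stop 2 → stop 1 → stop 3 → stop 5 → stop 4 → stop 6 → Base costs 75.
Optimal: Base → stop 1 → stop 6 → stop 4 → stop 5 → stop 3 → stop 2 → Base costs 74 (by enumerating all 360 distinct tours).
Excess = 75 − 74 = 1.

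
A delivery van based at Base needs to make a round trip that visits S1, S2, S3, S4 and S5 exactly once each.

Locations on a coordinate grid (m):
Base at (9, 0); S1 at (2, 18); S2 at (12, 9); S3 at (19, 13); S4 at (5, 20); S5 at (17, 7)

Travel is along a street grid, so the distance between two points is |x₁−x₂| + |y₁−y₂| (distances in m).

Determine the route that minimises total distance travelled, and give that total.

Base - S1 - S2 - S3 - S4 - S5 - Base: 25+19+11+21+25+15 = 116
Base - S1 - S2 - S3 - S5 - S4 - Base: 25+19+11+8+25+24 = 112
Base - S1 - S2 - S4 - S3 - S5 - Base: 25+19+18+21+8+15 = 106
Base - S1 - S2 - S4 - S5 - S3 - Base: 25+19+18+25+8+23 = 118
Base - S1 - S2 - S5 - S3 - S4 - Base: 25+19+7+8+21+24 = 104
Base - S1 - S2 - S5 - S4 - S3 - Base: 25+19+7+25+21+23 = 120
Base - S1 - S3 - S2 - S4 - S5 - Base: 25+22+11+18+25+15 = 116
Base - S1 - S3 - S2 - S5 - S4 - Base: 25+22+11+7+25+24 = 114
Base - S1 - S3 - S4 - S2 - S5 - Base: 25+22+21+18+7+15 = 108
Base - S1 - S3 - S4 - S5 - S2 - Base: 25+22+21+25+7+12 = 112
Base - S1 - S3 - S5 - S2 - S4 - Base: 25+22+8+7+18+24 = 104
Base - S1 - S3 - S5 - S4 - S2 - Base: 25+22+8+25+18+12 = 110
Base - S1 - S4 - S2 - S3 - S5 - Base: 25+5+18+11+8+15 = 82
Base - S1 - S4 - S2 - S5 - S3 - Base: 25+5+18+7+8+23 = 86
… (46 more)
Base - S1 - S4 - S3 - S5 - S2 - Base: 25+5+21+8+7+12 = 78  ← best
The minimum is 78.
One optimal route: Base → S1 → S4 → S3 → S5 → S2 → Base (or its reverse).

Shortest round trip = 78 m.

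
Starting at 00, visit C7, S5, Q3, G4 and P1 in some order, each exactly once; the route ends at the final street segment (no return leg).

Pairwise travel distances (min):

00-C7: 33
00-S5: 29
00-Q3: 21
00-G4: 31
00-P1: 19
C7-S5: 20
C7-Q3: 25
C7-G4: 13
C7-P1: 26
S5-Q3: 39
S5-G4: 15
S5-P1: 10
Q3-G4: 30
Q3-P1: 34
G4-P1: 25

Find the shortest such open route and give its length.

Shortest open route: 82 min.

There are 5! = 120 possible orderings.
00 → C7 → S5 → Q3 → G4 → P1: 33+20+39+30+25 = 147
00 → C7 → S5 → Q3 → P1 → G4: 33+20+39+34+25 = 151
00 → C7 → S5 → G4 → Q3 → P1: 33+20+15+30+34 = 132
00 → C7 → S5 → G4 → P1 → Q3: 33+20+15+25+34 = 127
00 → C7 → S5 → P1 → Q3 → G4: 33+20+10+34+30 = 127
00 → C7 → S5 → P1 → G4 → Q3: 33+20+10+25+30 = 118
00 → C7 → Q3 → S5 → G4 → P1: 33+25+39+15+25 = 137
00 → C7 → Q3 → S5 → P1 → G4: 33+25+39+10+25 = 132
00 → C7 → Q3 → G4 → S5 → P1: 33+25+30+15+10 = 113
00 → C7 → Q3 → G4 → P1 → S5: 33+25+30+25+10 = 123
00 → C7 → Q3 → P1 → S5 → G4: 33+25+34+10+15 = 117
00 → C7 → Q3 → P1 → G4 → S5: 33+25+34+25+15 = 132
00 → C7 → G4 → S5 → Q3 → P1: 33+13+15+39+34 = 134
00 → C7 → G4 → S5 → P1 → Q3: 33+13+15+10+34 = 105
… (106 more)
00 → P1 → S5 → G4 → C7 → Q3: 19+10+15+13+25 = 82  ← best
The minimum is 82.
One shortest path: 00 → P1 → S5 → G4 → C7 → Q3.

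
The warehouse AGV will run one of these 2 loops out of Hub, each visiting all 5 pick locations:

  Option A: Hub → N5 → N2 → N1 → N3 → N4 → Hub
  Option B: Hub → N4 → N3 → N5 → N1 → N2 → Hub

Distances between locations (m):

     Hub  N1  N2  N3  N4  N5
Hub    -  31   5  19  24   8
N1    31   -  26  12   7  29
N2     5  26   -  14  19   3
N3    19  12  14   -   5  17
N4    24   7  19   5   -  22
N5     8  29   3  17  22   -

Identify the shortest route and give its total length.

78 m — Option A is the shortest.

Option A: 8 + 3 + 26 + 12 + 5 + 24 = 78
Option B: 24 + 5 + 17 + 29 + 26 + 5 = 106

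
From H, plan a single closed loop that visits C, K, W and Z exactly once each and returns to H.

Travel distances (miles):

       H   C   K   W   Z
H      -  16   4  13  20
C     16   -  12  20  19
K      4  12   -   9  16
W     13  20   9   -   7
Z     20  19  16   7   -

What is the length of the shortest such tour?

55 miles — the shortest possible round trip.

H → C → K → W → Z → H: 16+12+9+7+20 = 64
H → C → K → Z → W → H: 16+12+16+7+13 = 64
H → C → W → K → Z → H: 16+20+9+16+20 = 81
H → C → W → Z → K → H: 16+20+7+16+4 = 63
H → C → Z → K → W → H: 16+19+16+9+13 = 73
H → C → Z → W → K → H: 16+19+7+9+4 = 55
H → K → C → W → Z → H: 4+12+20+7+20 = 63
H → K → C → Z → W → H: 4+12+19+7+13 = 55
H → K → W → C → Z → H: 4+9+20+19+20 = 72
H → K → Z → C → W → H: 4+16+19+20+13 = 72
H → W → C → K → Z → H: 13+20+12+16+20 = 81
H → W → K → C → Z → H: 13+9+12+19+20 = 73
The minimum is 55.
One optimal route: H → C → Z → W → K → H (or its reverse).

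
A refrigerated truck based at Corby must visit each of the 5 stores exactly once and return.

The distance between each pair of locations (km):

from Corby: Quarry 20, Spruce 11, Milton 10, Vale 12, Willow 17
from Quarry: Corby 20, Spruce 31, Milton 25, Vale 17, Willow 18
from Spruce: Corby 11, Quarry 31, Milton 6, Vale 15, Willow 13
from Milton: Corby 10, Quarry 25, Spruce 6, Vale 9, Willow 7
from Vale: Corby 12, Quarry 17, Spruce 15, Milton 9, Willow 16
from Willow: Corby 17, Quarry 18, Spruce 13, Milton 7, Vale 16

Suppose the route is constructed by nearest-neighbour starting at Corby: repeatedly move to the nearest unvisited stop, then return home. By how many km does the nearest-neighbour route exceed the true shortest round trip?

The nearest-neighbour route is 11 km longer than optimal.

From Corby: Milton=10, Spruce=11, Vale=12, Willow=17, Quarry=20 → choose Milton (10).
From Milton: Spruce=6, Willow=7, Vale=9, Quarry=25 → choose Spruce (6).
From Spruce: Willow=13, Vale=15, Quarry=31 → choose Willow (13).
From Willow: Vale=16, Quarry=18 → choose Vale (16).
From Vale: Quarry=17 → choose Quarry (17).
NN route Corby → Milton → Spruce → Willow → Vale → Quarry → Corby costs 82.
Optimal: Corby → Spruce → Milton → Willow → Quarry → Vale → Corby costs 71 (by enumerating all 60 distinct tours).
Excess = 82 − 71 = 11.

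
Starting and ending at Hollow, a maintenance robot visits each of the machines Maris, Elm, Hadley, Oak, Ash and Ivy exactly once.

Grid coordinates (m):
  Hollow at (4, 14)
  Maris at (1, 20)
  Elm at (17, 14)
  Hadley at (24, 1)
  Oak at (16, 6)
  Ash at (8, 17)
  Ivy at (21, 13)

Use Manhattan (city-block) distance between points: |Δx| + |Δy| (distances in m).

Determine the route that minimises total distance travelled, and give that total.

There are 360 distinct closed tours to check (reversals are equivalent).
Hollow-Maris-Elm-Hadley-Oak-Ash-Ivy-Hollow: 9+22+20+13+19+17+18 = 118
Hollow-Maris-Elm-Hadley-Oak-Ivy-Ash-Hollow: 9+22+20+13+12+17+7 = 100
Hollow-Maris-Elm-Hadley-Ash-Oak-Ivy-Hollow: 9+22+20+32+19+12+18 = 132
Hollow-Maris-Elm-Hadley-Ash-Ivy-Oak-Hollow: 9+22+20+32+17+12+20 = 132
Hollow-Maris-Elm-Hadley-Ivy-Oak-Ash-Hollow: 9+22+20+15+12+19+7 = 104
Hollow-Maris-Elm-Hadley-Ivy-Ash-Oak-Hollow: 9+22+20+15+17+19+20 = 122
Hollow-Maris-Elm-Oak-Hadley-Ash-Ivy-Hollow: 9+22+9+13+32+17+18 = 120
Hollow-Maris-Elm-Oak-Hadley-Ivy-Ash-Hollow: 9+22+9+13+15+17+7 = 92
… (352 more)
Hollow-Maris-Ash-Elm-Ivy-Hadley-Oak-Hollow: 9+10+12+5+15+13+20 = 84  ← best
The minimum is 84.
One optimal route: Hollow → Maris → Ash → Elm → Ivy → Hadley → Oak → Hollow (or its reverse).

Minimum total distance: 84 m.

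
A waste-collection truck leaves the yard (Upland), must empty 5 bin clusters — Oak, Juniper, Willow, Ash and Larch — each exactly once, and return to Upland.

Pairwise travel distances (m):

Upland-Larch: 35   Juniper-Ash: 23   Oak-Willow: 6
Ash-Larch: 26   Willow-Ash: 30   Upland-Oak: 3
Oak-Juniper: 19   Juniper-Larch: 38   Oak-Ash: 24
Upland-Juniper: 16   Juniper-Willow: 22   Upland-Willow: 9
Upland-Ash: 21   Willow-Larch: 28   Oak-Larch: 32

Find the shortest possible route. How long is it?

There are 60 distinct closed tours to check (reversals are equivalent).
Upland → Oak → Juniper → Willow → Ash → Larch → Upland: 3+19+22+30+26+35 = 135
Upland → Oak → Juniper → Willow → Larch → Ash → Upland: 3+19+22+28+26+21 = 119
Upland → Oak → Juniper → Ash → Willow → Larch → Upland: 3+19+23+30+28+35 = 138
Upland → Oak → Juniper → Ash → Larch → Willow → Upland: 3+19+23+26+28+9 = 108
Upland → Oak → Juniper → Larch → Willow → Ash → Upland: 3+19+38+28+30+21 = 139
Upland → Oak → Juniper → Larch → Ash → Willow → Upland: 3+19+38+26+30+9 = 125
Upland → Oak → Willow → Juniper → Ash → Larch → Upland: 3+6+22+23+26+35 = 115
Upland → Oak → Willow → Juniper → Larch → Ash → Upland: 3+6+22+38+26+21 = 116
Upland → Oak → Willow → Ash → Juniper → Larch → Upland: 3+6+30+23+38+35 = 135
Upland → Oak → Willow → Ash → Larch → Juniper → Upland: 3+6+30+26+38+16 = 119
Upland → Oak → Willow → Larch → Juniper → Ash → Upland: 3+6+28+38+23+21 = 119
Upland → Oak → Willow → Larch → Ash → Juniper → Upland: 3+6+28+26+23+16 = 102
Upland → Oak → Ash → Juniper → Willow → Larch → Upland: 3+24+23+22+28+35 = 135
Upland → Oak → Ash → Juniper → Larch → Willow → Upland: 3+24+23+38+28+9 = 125
… (46 more)
The minimum is 102.
One optimal route: Upland → Oak → Willow → Larch → Ash → Juniper → Upland (or its reverse).

Shortest round trip = 102 m.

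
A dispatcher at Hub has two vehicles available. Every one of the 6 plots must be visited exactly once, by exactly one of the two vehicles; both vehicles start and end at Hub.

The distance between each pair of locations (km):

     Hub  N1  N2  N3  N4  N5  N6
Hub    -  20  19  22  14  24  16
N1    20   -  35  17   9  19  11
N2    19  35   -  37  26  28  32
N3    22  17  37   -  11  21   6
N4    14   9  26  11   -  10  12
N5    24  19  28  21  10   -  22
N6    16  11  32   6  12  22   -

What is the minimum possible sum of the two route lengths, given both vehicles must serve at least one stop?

There are 2^5 − 1 = 31 ways to divide the 6 stops into two non-empty groups. For each, the best each vehicle can do is its own shortest tour through its group:
  {N1} + {N2, N3, N4, N5, N6}: 40 + 90 = 130
  {N2} + {N1, N3, N4, N5, N6}: 38 + 82 = 120
  {N1, N2} + {N3, N4, N5, N6}: 74 + 67 = 141
  {N3} + {N1, N2, N4, N5, N6}: 44 + 93 = 137
  {N1, N3} + {N2, N4, N5, N6}: 59 + 85 = 144
  {N2, N3} + {N1, N4, N5, N6}: 78 + 70 = 148
  … (31 splits in total)
Best: vehicle 1 Hub → N2 → Hub = 38; vehicle 2 Hub → N1 → N4 → N5 → N3 → N6 → Hub = 82; combined 120.

Minimum combined distance: 120 km.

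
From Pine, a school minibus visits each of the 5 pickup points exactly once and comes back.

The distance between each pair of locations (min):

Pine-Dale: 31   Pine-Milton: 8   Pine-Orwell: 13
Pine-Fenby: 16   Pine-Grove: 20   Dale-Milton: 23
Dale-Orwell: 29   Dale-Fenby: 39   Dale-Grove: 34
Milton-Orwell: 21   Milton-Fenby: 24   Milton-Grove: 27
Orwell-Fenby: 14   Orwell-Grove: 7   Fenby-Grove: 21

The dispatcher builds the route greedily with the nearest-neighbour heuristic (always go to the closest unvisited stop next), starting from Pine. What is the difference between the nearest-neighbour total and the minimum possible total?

25 min longer than the optimal tour.

From Pine: Milton=8, Orwell=13, Fenby=16, Grove=20, Dale=31 → choose Milton (8).
From Milton: Orwell=21, Dale=23, Fenby=24, Grove=27 → choose Orwell (21).
From Orwell: Grove=7, Fenby=14, Dale=29 → choose Grove (7).
From Grove: Fenby=21, Dale=34 → choose Fenby (21).
From Fenby: Dale=39 → choose Dale (39).
NN route Pine → Milton → Orwell → Grove → Fenby → Dale → Pine costs 127.
Optimal: Pine → Milton → Dale → Grove → Orwell → Fenby → Pine costs 102 (by enumerating all 60 distinct tours).
Excess = 127 − 102 = 25.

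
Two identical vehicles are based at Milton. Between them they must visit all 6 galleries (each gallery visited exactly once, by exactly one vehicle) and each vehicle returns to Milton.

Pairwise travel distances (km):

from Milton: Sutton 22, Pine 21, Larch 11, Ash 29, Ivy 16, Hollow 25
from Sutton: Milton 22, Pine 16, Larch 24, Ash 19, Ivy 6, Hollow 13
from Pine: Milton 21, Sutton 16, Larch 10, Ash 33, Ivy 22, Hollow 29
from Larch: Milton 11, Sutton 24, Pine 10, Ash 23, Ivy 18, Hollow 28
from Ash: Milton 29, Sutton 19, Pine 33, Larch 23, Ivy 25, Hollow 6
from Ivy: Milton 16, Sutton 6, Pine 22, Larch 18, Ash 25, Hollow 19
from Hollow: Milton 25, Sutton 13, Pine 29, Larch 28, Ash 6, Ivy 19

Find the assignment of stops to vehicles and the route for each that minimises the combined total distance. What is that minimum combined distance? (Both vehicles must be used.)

There are 2^5 − 1 = 31 ways to divide the 6 stops into two non-empty groups. For each, the best each vehicle can do is its own shortest tour through its group:
  {Sutton} + {Pine, Larch, Ash, Ivy, Hollow}: 44 + 95 = 139
  {Pine} + {Sutton, Larch, Ash, Ivy, Hollow}: 42 + 75 = 117
  {Sutton, Pine} + {Larch, Ash, Ivy, Hollow}: 59 + 75 = 134
  {Larch} + {Sutton, Pine, Ash, Ivy, Hollow}: 22 + 95 = 117
  {Sutton, Larch} + {Pine, Ash, Ivy, Hollow}: 57 + 95 = 152
  {Pine, Larch} + {Sutton, Ash, Ivy, Hollow}: 42 + 70 = 112
  … (31 splits in total)
Best: vehicle 1 Milton → Pine → Larch → Milton = 42; vehicle 2 Milton → Ash → Hollow → Sutton → Ivy → Milton = 70; combined 112.

112 km — the smallest possible combined total.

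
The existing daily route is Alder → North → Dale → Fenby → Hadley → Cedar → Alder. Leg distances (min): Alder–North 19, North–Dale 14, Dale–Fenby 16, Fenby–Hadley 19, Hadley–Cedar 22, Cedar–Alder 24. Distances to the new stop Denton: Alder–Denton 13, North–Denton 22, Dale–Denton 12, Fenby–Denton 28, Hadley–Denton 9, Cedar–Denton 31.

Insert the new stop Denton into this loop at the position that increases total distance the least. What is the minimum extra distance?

Insertion cost between consecutive stops i–j is d(i,Denton) + d(Denton,j) − d(i,j):
  between Alder and North: 13 + 22 − 19 = 16
  between North and Dale: 22 + 12 − 14 = 20
  between Dale and Fenby: 12 + 28 − 16 = 24
  between Fenby and Hadley: 28 + 9 − 19 = 18
  between Hadley and Cedar: 9 + 31 − 22 = 18
  between Cedar and Alder: 31 + 13 − 24 = 20
Cheapest insertion is between Alder and North, adding 16.
New total = 114 + 16 = 130.

Adding 16 min by placing Denton on the Alder–North leg.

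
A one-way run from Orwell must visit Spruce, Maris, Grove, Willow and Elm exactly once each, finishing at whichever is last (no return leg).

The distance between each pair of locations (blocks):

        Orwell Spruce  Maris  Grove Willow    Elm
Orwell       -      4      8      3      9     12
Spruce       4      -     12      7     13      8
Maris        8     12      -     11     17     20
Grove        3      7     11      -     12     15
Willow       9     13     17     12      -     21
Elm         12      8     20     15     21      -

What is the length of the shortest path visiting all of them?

There are 5! = 120 possible orderings.
Orwell→Spruce→Maris→Grove→Willow→Elm: 4+12+11+12+21 = 60
Orwell→Spruce→Maris→Grove→Elm→Willow: 4+12+11+15+21 = 63
Orwell→Spruce→Maris→Willow→Grove→Elm: 4+12+17+12+15 = 60
Orwell→Spruce→Maris→Willow→Elm→Grove: 4+12+17+21+15 = 69
Orwell→Spruce→Maris→Elm→Grove→Willow: 4+12+20+15+12 = 63
Orwell→Spruce→Maris→Elm→Willow→Grove: 4+12+20+21+12 = 69
Orwell→Spruce→Grove→Maris→Willow→Elm: 4+7+11+17+21 = 60
Orwell→Spruce→Grove→Maris→Elm→Willow: 4+7+11+20+21 = 63
Orwell→Spruce→Grove→Willow→Maris→Elm: 4+7+12+17+20 = 60
Orwell→Spruce→Grove→Willow→Elm→Maris: 4+7+12+21+20 = 64
Orwell→Spruce→Grove→Elm→Maris→Willow: 4+7+15+20+17 = 63
Orwell→Spruce→Grove→Elm→Willow→Maris: 4+7+15+21+17 = 64
Orwell→Spruce→Willow→Maris→Grove→Elm: 4+13+17+11+15 = 60
Orwell→Spruce→Willow→Maris→Elm→Grove: 4+13+17+20+15 = 69
… (106 more)
Orwell→Maris→Grove→Willow→Spruce→Elm: 8+11+12+13+8 = 52  ← best
The minimum is 52.
One shortest path: Orwell → Maris → Grove → Willow → Spruce → Elm.

Shortest open route: 52 blocks.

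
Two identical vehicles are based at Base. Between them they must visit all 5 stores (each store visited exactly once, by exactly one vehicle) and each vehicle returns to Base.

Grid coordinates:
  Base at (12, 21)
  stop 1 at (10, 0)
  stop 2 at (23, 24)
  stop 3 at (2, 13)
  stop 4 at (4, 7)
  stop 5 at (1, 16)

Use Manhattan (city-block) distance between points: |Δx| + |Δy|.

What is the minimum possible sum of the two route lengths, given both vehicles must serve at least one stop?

Try each way of splitting the stops between the two vehicles (each non-empty) and, for each split, find the best tour for each vehicle:
  {stop 1} + {stop 2, stop 3, stop 4, stop 5}: 46 + 78 = 124
  {stop 2} + {stop 1, stop 3, stop 4, stop 5}: 28 + 64 = 92
  {stop 1, stop 2} + {stop 3, stop 4, stop 5}: 74 + 50 = 124
  {stop 3} + {stop 1, stop 2, stop 4, stop 5}: 36 + 92 = 128
  {stop 1, stop 3} + {stop 2, stop 4, stop 5}: 62 + 78 = 140
  {stop 2, stop 3} + {stop 1, stop 4, stop 5}: 64 + 64 = 128
  … (15 splits in total)
Best: vehicle 1 Base → stop 2 → Base = 28; vehicle 2 Base → stop 1 → stop 4 → stop 3 → stop 5 → Base = 64; combined 92.

92 — the smallest possible combined total.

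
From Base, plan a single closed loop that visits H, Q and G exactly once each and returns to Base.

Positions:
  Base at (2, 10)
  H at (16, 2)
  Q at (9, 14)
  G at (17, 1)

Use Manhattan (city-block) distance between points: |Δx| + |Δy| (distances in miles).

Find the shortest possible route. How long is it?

56 miles — the shortest possible round trip.

There are 3 distinct closed tours to check (reversals are equivalent).
Base-H-Q-G-Base: 22+19+21+24 = 86
Base-H-G-Q-Base: 22+2+21+11 = 56
Base-Q-H-G-Base: 11+19+2+24 = 56
The minimum is 56.
One optimal route: Base → H → G → Q → Base (or its reverse).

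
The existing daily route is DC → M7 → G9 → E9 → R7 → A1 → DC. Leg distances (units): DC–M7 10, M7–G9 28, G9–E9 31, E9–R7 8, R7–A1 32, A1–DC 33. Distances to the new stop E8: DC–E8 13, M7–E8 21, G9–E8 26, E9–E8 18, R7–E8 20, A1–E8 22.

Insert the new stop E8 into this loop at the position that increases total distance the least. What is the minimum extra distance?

Insertion cost between consecutive stops i–j is d(i,E8) + d(E8,j) − d(i,j):
  between DC and M7: 13 + 21 − 10 = 24
  between M7 and G9: 21 + 26 − 28 = 19
  between G9 and E9: 26 + 18 − 31 = 13
  between E9 and R7: 18 + 20 − 8 = 30
  between R7 and A1: 20 + 22 − 32 = 10
  between A1 and DC: 22 + 13 − 33 = 2
Cheapest insertion is between A1 and DC, adding 2.
New total = 142 + 2 = 144.

+2 — insert E8 between A1 and DC.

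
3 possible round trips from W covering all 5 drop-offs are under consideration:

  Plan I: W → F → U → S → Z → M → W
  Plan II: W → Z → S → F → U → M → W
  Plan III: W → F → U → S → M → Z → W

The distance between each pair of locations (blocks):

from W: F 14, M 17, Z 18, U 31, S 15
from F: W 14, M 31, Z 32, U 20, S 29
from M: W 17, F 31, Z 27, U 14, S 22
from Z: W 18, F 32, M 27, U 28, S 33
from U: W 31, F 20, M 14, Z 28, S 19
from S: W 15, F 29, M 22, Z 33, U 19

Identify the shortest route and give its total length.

Plan I: 14 + 20 + 19 + 33 + 27 + 17 = 130
Plan II: 18 + 33 + 29 + 20 + 14 + 17 = 131
Plan III: 14 + 20 + 19 + 22 + 27 + 18 = 120

Shortest is Plan III, total 120 blocks.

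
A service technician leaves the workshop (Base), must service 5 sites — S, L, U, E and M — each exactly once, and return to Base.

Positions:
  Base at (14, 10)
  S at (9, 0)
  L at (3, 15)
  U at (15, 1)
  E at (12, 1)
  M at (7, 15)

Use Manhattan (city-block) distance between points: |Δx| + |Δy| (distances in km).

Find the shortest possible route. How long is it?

54 km — the shortest possible round trip.

With 5 stops there are 5!/2 = 60 distinct round trips (a route and its reverse cost the same).
Base-S-L-U-E-M-Base: 15+21+26+3+19+12 = 96
Base-S-L-U-M-E-Base: 15+21+26+22+19+11 = 114
Base-S-L-E-U-M-Base: 15+21+23+3+22+12 = 96
Base-S-L-E-M-U-Base: 15+21+23+19+22+10 = 110
Base-S-L-M-U-E-Base: 15+21+4+22+3+11 = 76
Base-S-L-M-E-U-Base: 15+21+4+19+3+10 = 72
Base-S-U-L-E-M-Base: 15+7+26+23+19+12 = 102
Base-S-U-L-M-E-Base: 15+7+26+4+19+11 = 82
Base-S-U-E-L-M-Base: 15+7+3+23+4+12 = 64
Base-S-U-E-M-L-Base: 15+7+3+19+4+16 = 64
Base-S-U-M-L-E-Base: 15+7+22+4+23+11 = 82
Base-S-U-M-E-L-Base: 15+7+22+19+23+16 = 102
Base-S-E-L-U-M-Base: 15+4+23+26+22+12 = 102
Base-S-E-L-M-U-Base: 15+4+23+4+22+10 = 78
… (46 more)
Base-L-M-S-E-U-Base: 16+4+17+4+3+10 = 54  ← best
The minimum is 54.
One optimal route: Base → L → M → S → E → U → Base (or its reverse).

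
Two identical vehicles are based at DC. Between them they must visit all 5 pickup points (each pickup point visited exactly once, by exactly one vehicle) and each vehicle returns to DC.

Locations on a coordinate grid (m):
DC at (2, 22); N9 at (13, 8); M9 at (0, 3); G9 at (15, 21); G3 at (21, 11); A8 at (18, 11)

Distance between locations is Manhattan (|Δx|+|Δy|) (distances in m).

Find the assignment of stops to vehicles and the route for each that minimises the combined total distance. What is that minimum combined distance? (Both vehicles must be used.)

Minimum combined distance: 108 m.

Check every non-empty split of the stops between the two vehicles; for each half take its own optimal tour:
  {N9} + {M9, G9, G3, A8}: 50 + 80 = 130
  {M9} + {N9, G9, G3, A8}: 42 + 66 = 108
  {N9, M9} + {G9, G3, A8}: 64 + 60 = 124
  {G9} + {N9, M9, G3, A8}: 28 + 80 = 108
  {N9, G9} + {M9, G3, A8}: 54 + 80 = 134
  {M9, G9} + {N9, G3, A8}: 68 + 66 = 134
  … (15 splits in total)
Best: vehicle 1 DC → M9 → DC = 42; vehicle 2 DC → N9 → G3 → A8 → G9 → DC = 66; combined 108.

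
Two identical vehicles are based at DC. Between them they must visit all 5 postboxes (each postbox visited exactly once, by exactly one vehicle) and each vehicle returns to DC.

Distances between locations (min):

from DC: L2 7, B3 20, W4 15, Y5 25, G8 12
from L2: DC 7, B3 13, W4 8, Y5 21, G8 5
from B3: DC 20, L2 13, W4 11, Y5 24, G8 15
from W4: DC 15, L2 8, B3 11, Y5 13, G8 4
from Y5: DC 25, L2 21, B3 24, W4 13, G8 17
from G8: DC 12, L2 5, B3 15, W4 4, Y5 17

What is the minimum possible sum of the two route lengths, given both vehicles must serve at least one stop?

There are 2^4 − 1 = 15 ways to divide the 5 stops into two non-empty groups. For each, the best each vehicle can do is its own shortest tour through its group:
  {L2} + {B3, W4, Y5, G8}: 14 + 73 = 87
  {B3} + {L2, W4, Y5, G8}: 40 + 54 = 94
  {L2, B3} + {W4, Y5, G8}: 40 + 54 = 94
  {W4} + {L2, B3, Y5, G8}: 30 + 73 = 103
  {L2, W4} + {B3, Y5, G8}: 30 + 73 = 103
  {B3, W4} + {L2, Y5, G8}: 46 + 54 = 100
  … (15 splits in total)
Best: vehicle 1 DC → L2 → DC = 14; vehicle 2 DC → B3 → W4 → Y5 → G8 → DC = 73; combined 87.

87 min — the smallest possible combined total.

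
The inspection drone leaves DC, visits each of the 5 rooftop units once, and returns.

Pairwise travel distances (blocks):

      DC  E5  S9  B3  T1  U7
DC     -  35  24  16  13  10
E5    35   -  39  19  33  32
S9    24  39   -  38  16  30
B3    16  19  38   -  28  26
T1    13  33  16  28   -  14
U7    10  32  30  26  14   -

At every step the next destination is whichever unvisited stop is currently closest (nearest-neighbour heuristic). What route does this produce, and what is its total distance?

DC → [U7:10 / T1:13 / B3:16 / S9:24 / E5:35] → U7 (10)
U7 → [T1:14 / B3:26 / S9:30 / E5:32] → T1 (14)
T1 → [S9:16 / B3:28 / E5:33] → S9 (16)
S9 → [B3:38 / E5:39] → B3 (38)
B3 → [E5:19] → E5 (19)
Return E5→DC: 35.
Total = 10 + 14 + 16 + 38 + 19 + 35 = 132.

132 blocks along DC → U7 → T1 → S9 → B3 → E5 → DC.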